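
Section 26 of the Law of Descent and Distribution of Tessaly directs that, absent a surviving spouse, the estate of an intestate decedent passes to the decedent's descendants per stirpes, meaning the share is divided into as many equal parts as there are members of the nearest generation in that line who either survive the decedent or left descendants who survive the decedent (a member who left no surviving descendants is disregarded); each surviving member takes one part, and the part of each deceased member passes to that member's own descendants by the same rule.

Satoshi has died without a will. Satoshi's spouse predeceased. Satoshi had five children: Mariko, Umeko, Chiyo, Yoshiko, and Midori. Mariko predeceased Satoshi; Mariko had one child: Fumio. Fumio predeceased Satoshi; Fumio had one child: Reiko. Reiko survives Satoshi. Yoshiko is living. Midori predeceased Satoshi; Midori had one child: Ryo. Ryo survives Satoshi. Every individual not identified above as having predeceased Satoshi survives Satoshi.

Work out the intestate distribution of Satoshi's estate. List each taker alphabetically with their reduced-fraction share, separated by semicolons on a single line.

There is no surviving spouse, so the entire estate passes to Satoshi's descendants per stirpes.
The estate is divided into 5 equal shares of 1/5 among Mariko, Umeko, Chiyo, Yoshiko, Midori.
Mariko predeceased; the 1/5 allotted to Mariko's branch passes to Mariko's issue by representation.
Fumio's line is the sole branch at this level, so the full 1/5 passes to Fumio's issue by representation.
Reiko is the sole taker at this level and receives the full 1/5.
Umeko is living and takes 1/5.
Chiyo is living and takes 1/5.
Yoshiko is living and takes 1/5.
Midori predeceased; the 1/5 allotted to Midori's branch passes to Midori's issue by representation.
Ryo is the sole taker at this level and receives the full 1/5.

Chiyo 1/5; Reiko 1/5; Ryo 1/5; Umeko 1/5; Yoshiko 1/5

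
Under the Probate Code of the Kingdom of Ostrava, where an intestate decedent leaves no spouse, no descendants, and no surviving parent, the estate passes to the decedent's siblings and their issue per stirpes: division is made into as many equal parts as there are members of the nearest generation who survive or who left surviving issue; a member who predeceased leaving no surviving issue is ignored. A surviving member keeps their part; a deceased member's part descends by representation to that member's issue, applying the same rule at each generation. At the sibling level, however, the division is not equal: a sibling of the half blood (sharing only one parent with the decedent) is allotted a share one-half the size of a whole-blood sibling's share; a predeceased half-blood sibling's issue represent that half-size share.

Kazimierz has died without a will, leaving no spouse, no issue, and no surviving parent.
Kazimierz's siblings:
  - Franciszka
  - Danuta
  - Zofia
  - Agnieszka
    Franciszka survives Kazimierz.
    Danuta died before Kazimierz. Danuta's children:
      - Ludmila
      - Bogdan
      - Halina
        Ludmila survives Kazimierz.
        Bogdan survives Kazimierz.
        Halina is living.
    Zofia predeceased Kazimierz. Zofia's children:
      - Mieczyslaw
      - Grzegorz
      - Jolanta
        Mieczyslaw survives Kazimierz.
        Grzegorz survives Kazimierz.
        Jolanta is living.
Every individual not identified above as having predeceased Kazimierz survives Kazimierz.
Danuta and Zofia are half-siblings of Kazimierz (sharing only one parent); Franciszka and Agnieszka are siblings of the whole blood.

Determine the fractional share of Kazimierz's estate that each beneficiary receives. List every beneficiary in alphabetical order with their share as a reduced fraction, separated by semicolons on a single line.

No spouse, descendants, or parent survives, so the estate passes to Kazimierz's siblings per stirpes.
Half-blood siblings count for one-half the weight of whole-blood siblings at the initial division.
Dividing 1 in proportion to weights (total weight 3): Franciszka (weight 1) → 1/3; Danuta (weight 1/2) → 1/6; Zofia (weight 1/2) → 1/6; Agnieszka (weight 1) → 1/3.
Franciszka is living and takes 1/3.
Danuta predeceased; the 1/6 allotted to Danuta's branch passes to Danuta's issue by representation.
The 1/6 is divided into 3 equal shares of 1/18 among Ludmila, Bogdan, Halina.
Ludmila is living and takes 1/18.
Bogdan is living and takes 1/18.
Halina is living and takes 1/18.
Zofia predeceased; the 1/6 allotted to Zofia's branch passes to Zofia's issue by representation.
The 1/6 is divided into 3 equal shares of 1/18 among Mieczyslaw, Grzegorz, Jolanta.
Mieczyslaw is living and takes 1/18.
Grzegorz is living and takes 1/18.
Jolanta is living and takes 1/18.
Agnieszka is living and takes 1/3.

Agnieszka 1/3; Bogdan 1/18; Franciszka 1/3; Grzegorz 1/18; Halina 1/18; Jolanta 1/18; Ludmila 1/18; Mieczyslaw 1/18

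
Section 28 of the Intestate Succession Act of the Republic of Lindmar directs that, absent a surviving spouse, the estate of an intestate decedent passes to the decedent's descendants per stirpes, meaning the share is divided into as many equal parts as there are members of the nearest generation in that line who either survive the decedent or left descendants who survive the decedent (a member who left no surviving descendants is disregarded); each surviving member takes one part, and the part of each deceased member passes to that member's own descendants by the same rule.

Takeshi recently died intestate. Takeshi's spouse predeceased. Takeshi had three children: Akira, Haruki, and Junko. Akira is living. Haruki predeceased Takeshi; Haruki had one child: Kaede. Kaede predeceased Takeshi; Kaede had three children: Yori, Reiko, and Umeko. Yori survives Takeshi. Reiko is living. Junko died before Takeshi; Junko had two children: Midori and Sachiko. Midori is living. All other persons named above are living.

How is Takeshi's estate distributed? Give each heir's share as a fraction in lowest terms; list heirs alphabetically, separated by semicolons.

There is no surviving spouse, so the entire estate passes to Takeshi's descendants per stirpes.
The estate is divided into 3 equal shares of 1/3 among Akira, Haruki, Junko.
Akira is living and takes 1/3.
Haruki predeceased; the 1/3 allotted to Haruki's branch passes to Haruki's issue by representation.
Kaede's line is the sole branch at this level, so the full 1/3 passes to Kaede's issue by representation.
The 1/3 is divided into 3 equal shares of 1/9 among Yori, Reiko, Umeko.
Yori is living and takes 1/9.
Reiko is living and takes 1/9.
Umeko is living and takes 1/9.
Junko predeceased; the 1/3 allotted to Junko's branch passes to Junko's issue by representation.
The 1/3 is divided into 2 equal shares of 1/6 among Midori, Sachiko.
Midori is living and takes 1/6.
Sachiko is living and takes 1/6.

Akira 1/3; Midori 1/6; Reiko 1/9; Sachiko 1/6; Umeko 1/9; Yori 1/9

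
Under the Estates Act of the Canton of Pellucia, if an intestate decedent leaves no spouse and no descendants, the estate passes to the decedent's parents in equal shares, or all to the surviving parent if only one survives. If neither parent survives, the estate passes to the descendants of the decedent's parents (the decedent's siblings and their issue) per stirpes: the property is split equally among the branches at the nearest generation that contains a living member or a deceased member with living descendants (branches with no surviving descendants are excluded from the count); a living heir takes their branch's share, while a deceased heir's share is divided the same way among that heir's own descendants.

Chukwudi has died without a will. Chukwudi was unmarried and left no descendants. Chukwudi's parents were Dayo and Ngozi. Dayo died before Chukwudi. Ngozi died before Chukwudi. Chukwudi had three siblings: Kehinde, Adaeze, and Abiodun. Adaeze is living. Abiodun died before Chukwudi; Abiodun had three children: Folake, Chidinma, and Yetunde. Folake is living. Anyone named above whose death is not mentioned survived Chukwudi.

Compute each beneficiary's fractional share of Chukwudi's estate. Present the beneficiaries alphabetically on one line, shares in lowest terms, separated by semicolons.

Adaeze 1/3; Chidinma 1/9; Folake 1/9; Kehinde 1/3; Yetunde 1/9

Neither parent survives and there are no descendants, so the estate passes to Chukwudi's siblings and their issue per stirpes.
The estate is divided into 3 equal shares of 1/3 among Kehinde, Adaeze, Abiodun.
Kehinde is living and takes 1/3.
Adaeze is living and takes 1/3.
Abiodun predeceased; the 1/3 allotted to Abiodun's branch passes to Abiodun's issue by representation.
The 1/3 is divided into 3 equal shares of 1/9 among Folake, Chidinma, Yetunde.
Folake is living and takes 1/9.
Chidinma is living and takes 1/9.
Yetunde is living and takes 1/9.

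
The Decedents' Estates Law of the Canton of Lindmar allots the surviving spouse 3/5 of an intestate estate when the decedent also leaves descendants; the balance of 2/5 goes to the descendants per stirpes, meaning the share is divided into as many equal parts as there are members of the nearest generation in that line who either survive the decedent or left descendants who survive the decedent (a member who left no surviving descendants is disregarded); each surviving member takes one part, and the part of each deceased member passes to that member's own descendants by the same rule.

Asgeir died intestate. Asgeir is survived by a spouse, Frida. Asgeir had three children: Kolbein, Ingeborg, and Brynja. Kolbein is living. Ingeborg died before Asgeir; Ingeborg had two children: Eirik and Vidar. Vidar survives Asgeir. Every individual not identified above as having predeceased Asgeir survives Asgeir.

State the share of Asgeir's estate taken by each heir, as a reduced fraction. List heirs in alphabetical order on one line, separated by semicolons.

Brynja 2/15; Eirik 1/15; Frida 3/5; Kolbein 2/15; Vidar 1/15

Frida, as surviving spouse, takes 3/5.
The remaining 2/5 passes to Asgeir's descendants per stirpes.
The 2/5 is divided into 3 equal shares of 2/15 among Kolbein, Ingeborg, Brynja.
Kolbein is living and takes 2/15.
Ingeborg predeceased; the 2/15 allotted to Ingeborg's branch passes to Ingeborg's issue by representation.
The 2/15 is divided into 2 equal shares of 1/15 among Eirik, Vidar.
Eirik is living and takes 1/15.
Vidar is living and takes 1/15.
Brynja is living and takes 2/15.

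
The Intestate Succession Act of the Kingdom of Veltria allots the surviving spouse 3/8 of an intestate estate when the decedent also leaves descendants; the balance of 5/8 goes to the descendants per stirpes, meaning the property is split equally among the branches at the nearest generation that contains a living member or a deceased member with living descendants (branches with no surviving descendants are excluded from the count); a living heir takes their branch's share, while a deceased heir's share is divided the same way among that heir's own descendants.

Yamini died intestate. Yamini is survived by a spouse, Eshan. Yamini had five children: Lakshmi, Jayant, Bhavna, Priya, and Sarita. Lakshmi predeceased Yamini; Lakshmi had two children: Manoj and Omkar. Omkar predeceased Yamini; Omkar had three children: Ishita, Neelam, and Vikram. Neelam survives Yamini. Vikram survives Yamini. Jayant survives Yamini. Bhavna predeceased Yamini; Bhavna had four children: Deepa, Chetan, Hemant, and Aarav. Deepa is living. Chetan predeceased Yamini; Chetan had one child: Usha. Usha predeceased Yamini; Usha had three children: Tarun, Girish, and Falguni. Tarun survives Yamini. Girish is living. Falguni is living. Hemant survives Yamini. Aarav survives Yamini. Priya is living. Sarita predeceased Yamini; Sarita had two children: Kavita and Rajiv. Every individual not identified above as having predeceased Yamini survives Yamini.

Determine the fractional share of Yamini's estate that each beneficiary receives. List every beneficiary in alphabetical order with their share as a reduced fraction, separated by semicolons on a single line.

Aarav 1/32; Deepa 1/32; Eshan 3/8; Falguni 1/96; Girish 1/96; Hemant 1/32; Ishita 1/48; Jayant 1/8; Kavita 1/16; Manoj 1/16; Neelam 1/48; Priya 1/8; Rajiv 1/16; Tarun 1/96; Vikram 1/48

Eshan, as surviving spouse, takes 3/8.
The remaining 5/8 passes to Yamini's descendants per stirpes.
The 5/8 is divided into 5 equal shares of 1/8 among Lakshmi, Jayant, Bhavna, Priya, Sarita.
Lakshmi predeceased; the 1/8 allotted to Lakshmi's branch passes to Lakshmi's issue by representation.
The 1/8 is divided into 2 equal shares of 1/16 among Manoj, Omkar.
Manoj is living and takes 1/16.
Omkar predeceased; the 1/16 allotted to Omkar's branch passes to Omkar's issue by representation.
The 1/16 is divided into 3 equal shares of 1/48 among Ishita, Neelam, Vikram.
Ishita is living and takes 1/48.
Neelam is living and takes 1/48.
Vikram is living and takes 1/48.
Jayant is living and takes 1/8.
Bhavna predeceased; the 1/8 allotted to Bhavna's branch passes to Bhavna's issue by representation.
The 1/8 is divided into 4 equal shares of 1/32 among Deepa, Chetan, Hemant, Aarav.
Deepa is living and takes 1/32.
Chetan predeceased; the 1/32 allotted to Chetan's branch passes to Chetan's issue by representation.
Usha's line is the sole branch at this level, so the full 1/32 passes to Usha's issue by representation.
The 1/32 is divided into 3 equal shares of 1/96 among Tarun, Girish, Falguni.
Tarun is living and takes 1/96.
Girish is living and takes 1/96.
Falguni is living and takes 1/96.
Hemant is living and takes 1/32.
Aarav is living and takes 1/32.
Priya is living and takes 1/8.
Sarita predeceased; the 1/8 allotted to Sarita's branch passes to Sarita's issue by representation.
The 1/8 is divided into 2 equal shares of 1/16 among Kavita, Rajiv.
Kavita is living and takes 1/16.
Rajiv is living and takes 1/16.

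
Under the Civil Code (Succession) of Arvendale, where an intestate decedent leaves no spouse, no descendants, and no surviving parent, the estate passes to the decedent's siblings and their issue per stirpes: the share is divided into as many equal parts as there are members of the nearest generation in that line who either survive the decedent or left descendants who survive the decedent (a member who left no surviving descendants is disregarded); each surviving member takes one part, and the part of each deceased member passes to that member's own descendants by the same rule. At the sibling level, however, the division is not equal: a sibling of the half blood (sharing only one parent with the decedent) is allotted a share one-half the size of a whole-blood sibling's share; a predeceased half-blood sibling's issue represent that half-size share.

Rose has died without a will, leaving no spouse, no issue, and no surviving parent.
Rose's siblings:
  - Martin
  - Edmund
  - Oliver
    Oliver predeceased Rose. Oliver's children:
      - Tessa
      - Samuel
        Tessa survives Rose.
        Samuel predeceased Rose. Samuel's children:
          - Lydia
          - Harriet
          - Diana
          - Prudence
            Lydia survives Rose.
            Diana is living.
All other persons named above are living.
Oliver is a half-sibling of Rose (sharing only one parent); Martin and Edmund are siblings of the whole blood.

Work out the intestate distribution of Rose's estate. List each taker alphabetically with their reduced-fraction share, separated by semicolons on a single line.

Diana 1/40; Edmund 2/5; Harriet 1/40; Lydia 1/40; Martin 2/5; Prudence 1/40; Tessa 1/10

No spouse, descendants, or parent survives, so the estate passes to Rose's siblings per stirpes.
Half-blood siblings count for one-half the weight of whole-blood siblings at the initial division.
Dividing 1 in proportion to weights (total weight 5/2): Martin (weight 1) → 2/5; Edmund (weight 1) → 2/5; Oliver (weight 1/2) → 1/5.
Martin is living and takes 2/5.
Edmund is living and takes 2/5.
Oliver predeceased; the 1/5 allotted to Oliver's branch passes to Oliver's issue by representation.
The 1/5 is divided into 2 equal shares of 1/10 among Tessa, Samuel.
Tessa is living and takes 1/10.
Samuel predeceased; the 1/10 allotted to Samuel's branch passes to Samuel's issue by representation.
The 1/10 is divided into 4 equal shares of 1/40 among Lydia, Harriet, Diana, Prudence.
Lydia is living and takes 1/40.
Harriet is living and takes 1/40.
Diana is living and takes 1/40.
Prudence is living and takes 1/40.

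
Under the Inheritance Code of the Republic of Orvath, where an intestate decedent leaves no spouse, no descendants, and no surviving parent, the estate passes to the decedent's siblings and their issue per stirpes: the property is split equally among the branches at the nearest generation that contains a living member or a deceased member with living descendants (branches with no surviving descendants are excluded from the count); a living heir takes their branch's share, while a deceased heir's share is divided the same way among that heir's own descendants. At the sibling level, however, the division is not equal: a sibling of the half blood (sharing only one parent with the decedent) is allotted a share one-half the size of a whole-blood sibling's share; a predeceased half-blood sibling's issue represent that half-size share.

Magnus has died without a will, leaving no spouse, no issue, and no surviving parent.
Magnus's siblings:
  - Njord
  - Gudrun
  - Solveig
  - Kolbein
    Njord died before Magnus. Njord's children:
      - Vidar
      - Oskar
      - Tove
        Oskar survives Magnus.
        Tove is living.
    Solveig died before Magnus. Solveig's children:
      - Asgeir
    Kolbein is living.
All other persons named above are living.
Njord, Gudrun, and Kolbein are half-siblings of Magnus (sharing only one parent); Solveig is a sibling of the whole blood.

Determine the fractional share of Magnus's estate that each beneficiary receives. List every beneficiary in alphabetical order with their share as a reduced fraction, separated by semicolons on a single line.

No spouse, descendants, or parent survives, so the estate passes to Magnus's siblings per stirpes.
Half-blood siblings count for one-half the weight of whole-blood siblings at the initial division.
Dividing 1 in proportion to weights (total weight 5/2): Njord (weight 1/2) → 1/5; Gudrun (weight 1/2) → 1/5; Solveig (weight 1) → 2/5; Kolbein (weight 1/2) → 1/5.
Njord predeceased; the 1/5 allotted to Njord's branch passes to Njord's issue by representation.
The 1/5 is divided into 3 equal shares of 1/15 among Vidar, Oskar, Tove.
Vidar is living and takes 1/15.
Oskar is living and takes 1/15.
Tove is living and takes 1/15.
Gudrun is living and takes 1/5.
Solveig predeceased; the 2/5 allotted to Solveig's branch passes to Solveig's issue by representation.
Asgeir is the sole taker at this level and receives the full 2/5.
Kolbein is living and takes 1/5.

Asgeir 2/5; Gudrun 1/5; Kolbein 1/5; Oskar 1/15; Tove 1/15; Vidar 1/15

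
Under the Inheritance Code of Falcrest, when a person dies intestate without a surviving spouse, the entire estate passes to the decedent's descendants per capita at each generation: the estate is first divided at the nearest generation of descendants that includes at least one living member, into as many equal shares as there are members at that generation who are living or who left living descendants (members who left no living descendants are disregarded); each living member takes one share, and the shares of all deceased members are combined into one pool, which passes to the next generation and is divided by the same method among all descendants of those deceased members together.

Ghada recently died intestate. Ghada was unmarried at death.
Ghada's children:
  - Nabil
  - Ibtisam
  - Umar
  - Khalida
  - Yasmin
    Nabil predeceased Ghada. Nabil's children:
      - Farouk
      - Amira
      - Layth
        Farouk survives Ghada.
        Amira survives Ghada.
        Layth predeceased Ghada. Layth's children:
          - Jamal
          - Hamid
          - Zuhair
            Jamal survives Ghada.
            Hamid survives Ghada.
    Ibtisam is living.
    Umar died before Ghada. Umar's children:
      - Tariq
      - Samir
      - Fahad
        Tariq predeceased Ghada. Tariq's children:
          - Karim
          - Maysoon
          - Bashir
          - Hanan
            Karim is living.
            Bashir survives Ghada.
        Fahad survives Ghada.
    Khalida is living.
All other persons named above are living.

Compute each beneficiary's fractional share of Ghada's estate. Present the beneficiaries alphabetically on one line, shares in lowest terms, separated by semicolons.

Amira 1/15; Bashir 2/105; Fahad 1/15; Farouk 1/15; Hamid 2/105; Hanan 2/105; Ibtisam 1/5; Jamal 2/105; Karim 2/105; Khalida 1/5; Maysoon 2/105; Samir 1/15; Yasmin 1/5; Zuhair 2/105

There is no surviving spouse, so the entire estate passes to Ghada's descendants per capita at each generation.
At generation 1 (Nabil, Ibtisam, Umar, Khalida, Yasmin) there are 5 shares of (1)/5 = 1/5 each.
Living: Ibtisam, Khalida, and Yasmin — each takes 1/5.
Deceased: Nabil and Umar. Their combined 2/5 is pooled and carried to generation 2.
At generation 2 (Farouk, Amira, Layth, Tariq, Samir, Fahad) there are 6 shares of (2/5)/6 = 1/15 each.
Living: Farouk, Amira, Samir, and Fahad — each takes 1/15.
Deceased: Layth and Tariq. Their combined 2/15 is pooled and carried to generation 3.
At generation 3 (Jamal, Hamid, Zuhair, Karim, Maysoon, Bashir, Hanan) there are 7 shares of (2/15)/7 = 2/105 each.
Living: Jamal, Hamid, Zuhair, Karim, Maysoon, Bashir, and Hanan — each takes 2/105.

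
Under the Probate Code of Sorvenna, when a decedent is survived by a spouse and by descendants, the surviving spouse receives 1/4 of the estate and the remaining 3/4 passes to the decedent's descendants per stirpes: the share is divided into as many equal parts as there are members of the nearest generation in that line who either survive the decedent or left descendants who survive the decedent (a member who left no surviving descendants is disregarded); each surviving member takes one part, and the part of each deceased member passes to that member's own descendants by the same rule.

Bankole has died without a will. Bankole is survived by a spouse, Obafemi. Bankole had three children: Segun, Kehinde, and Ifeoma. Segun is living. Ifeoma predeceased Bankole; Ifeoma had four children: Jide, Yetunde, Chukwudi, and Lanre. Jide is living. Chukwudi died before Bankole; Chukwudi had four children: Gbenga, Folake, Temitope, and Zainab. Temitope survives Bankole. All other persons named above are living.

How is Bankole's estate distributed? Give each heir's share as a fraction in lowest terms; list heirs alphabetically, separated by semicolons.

Folake 1/64; Gbenga 1/64; Jide 1/16; Kehinde 1/4; Lanre 1/16; Obafemi 1/4; Segun 1/4; Temitope 1/64; Yetunde 1/16; Zainab 1/64

Obafemi, as surviving spouse, takes 1/4.
The remaining 3/4 passes to Bankole's descendants per stirpes.
The 3/4 is divided into 3 equal shares of 1/4 among Segun, Kehinde, Ifeoma.
Segun is living and takes 1/4.
Kehinde is living and takes 1/4.
Ifeoma predeceased; the 1/4 allotted to Ifeoma's branch passes to Ifeoma's issue by representation.
The 1/4 is divided into 4 equal shares of 1/16 among Jide, Yetunde, Chukwudi, Lanre.
Jide is living and takes 1/16.
Yetunde is living and takes 1/16.
Chukwudi predeceased; the 1/16 allotted to Chukwudi's branch passes to Chukwudi's issue by representation.
The 1/16 is divided into 4 equal shares of 1/64 among Gbenga, Folake, Temitope, Zainab.
Gbenga is living and takes 1/64.
Folake is living and takes 1/64.
Temitope is living and takes 1/64.
Zainab is living and takes 1/64.
Lanre is living and takes 1/16.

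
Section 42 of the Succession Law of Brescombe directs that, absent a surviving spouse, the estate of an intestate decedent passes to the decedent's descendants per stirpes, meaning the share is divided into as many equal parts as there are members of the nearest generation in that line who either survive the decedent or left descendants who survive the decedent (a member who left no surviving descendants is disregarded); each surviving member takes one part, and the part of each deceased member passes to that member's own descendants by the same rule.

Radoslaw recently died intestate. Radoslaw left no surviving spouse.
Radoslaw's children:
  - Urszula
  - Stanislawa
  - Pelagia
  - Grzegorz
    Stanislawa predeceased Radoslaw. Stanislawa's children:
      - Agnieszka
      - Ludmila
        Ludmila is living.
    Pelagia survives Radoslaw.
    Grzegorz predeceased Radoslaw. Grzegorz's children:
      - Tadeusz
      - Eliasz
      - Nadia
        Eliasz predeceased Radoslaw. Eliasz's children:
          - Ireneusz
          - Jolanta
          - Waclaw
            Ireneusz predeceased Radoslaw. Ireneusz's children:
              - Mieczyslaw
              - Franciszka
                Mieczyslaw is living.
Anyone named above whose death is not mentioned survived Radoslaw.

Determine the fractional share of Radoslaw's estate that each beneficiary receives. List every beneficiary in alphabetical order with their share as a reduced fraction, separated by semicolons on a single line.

Agnieszka 1/8; Franciszka 1/72; Jolanta 1/36; Ludmila 1/8; Mieczyslaw 1/72; Nadia 1/12; Pelagia 1/4; Tadeusz 1/12; Urszula 1/4; Waclaw 1/36

There is no surviving spouse, so the entire estate passes to Radoslaw's descendants per stirpes.
The estate is divided into 4 equal shares of 1/4 among Urszula, Stanislawa, Pelagia, Grzegorz.
Urszula is living and takes 1/4.
Stanislawa predeceased; the 1/4 allotted to Stanislawa's branch passes to Stanislawa's issue by representation.
The 1/4 is divided into 2 equal shares of 1/8 among Agnieszka, Ludmila.
Agnieszka is living and takes 1/8.
Ludmila is living and takes 1/8.
Pelagia is living and takes 1/4.
Grzegorz predeceased; the 1/4 allotted to Grzegorz's branch passes to Grzegorz's issue by representation.
The 1/4 is divided into 3 equal shares of 1/12 among Tadeusz, Eliasz, Nadia.
Tadeusz is living and takes 1/12.
Eliasz predeceased; the 1/12 allotted to Eliasz's branch passes to Eliasz's issue by representation.
The 1/12 is divided into 3 equal shares of 1/36 among Ireneusz, Jolanta, Waclaw.
Ireneusz predeceased; the 1/36 allotted to Ireneusz's branch passes to Ireneusz's issue by representation.
The 1/36 is divided into 2 equal shares of 1/72 among Mieczyslaw, Franciszka.
Mieczyslaw is living and takes 1/72.
Franciszka is living and takes 1/72.
Jolanta is living and takes 1/36.
Waclaw is living and takes 1/36.
Nadia is living and takes 1/12.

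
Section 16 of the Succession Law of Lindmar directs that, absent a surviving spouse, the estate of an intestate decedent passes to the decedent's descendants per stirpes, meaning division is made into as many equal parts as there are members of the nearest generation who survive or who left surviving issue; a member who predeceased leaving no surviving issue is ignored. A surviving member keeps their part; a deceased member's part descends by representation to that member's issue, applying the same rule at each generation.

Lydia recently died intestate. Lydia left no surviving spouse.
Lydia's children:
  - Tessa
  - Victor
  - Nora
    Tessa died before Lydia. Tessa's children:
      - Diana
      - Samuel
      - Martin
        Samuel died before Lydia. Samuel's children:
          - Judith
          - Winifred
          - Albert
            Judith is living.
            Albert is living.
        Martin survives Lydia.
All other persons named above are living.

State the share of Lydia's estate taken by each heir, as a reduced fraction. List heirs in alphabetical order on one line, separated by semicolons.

Albert 1/27; Diana 1/9; Judith 1/27; Martin 1/9; Nora 1/3; Victor 1/3; Winifred 1/27

There is no surviving spouse, so the entire estate passes to Lydia's descendants per stirpes.
The estate is divided into 3 equal shares of 1/3 among Tessa, Victor, Nora.
Tessa predeceased; the 1/3 allotted to Tessa's branch passes to Tessa's issue by representation.
The 1/3 is divided into 3 equal shares of 1/9 among Diana, Samuel, Martin.
Diana is living and takes 1/9.
Samuel predeceased; the 1/9 allotted to Samuel's branch passes to Samuel's issue by representation.
The 1/9 is divided into 3 equal shares of 1/27 among Judith, Winifred, Albert.
Judith is living and takes 1/27.
Winifred is living and takes 1/27.
Albert is living and takes 1/27.
Martin is living and takes 1/9.
Victor is living and takes 1/3.
Nora is living and takes 1/3.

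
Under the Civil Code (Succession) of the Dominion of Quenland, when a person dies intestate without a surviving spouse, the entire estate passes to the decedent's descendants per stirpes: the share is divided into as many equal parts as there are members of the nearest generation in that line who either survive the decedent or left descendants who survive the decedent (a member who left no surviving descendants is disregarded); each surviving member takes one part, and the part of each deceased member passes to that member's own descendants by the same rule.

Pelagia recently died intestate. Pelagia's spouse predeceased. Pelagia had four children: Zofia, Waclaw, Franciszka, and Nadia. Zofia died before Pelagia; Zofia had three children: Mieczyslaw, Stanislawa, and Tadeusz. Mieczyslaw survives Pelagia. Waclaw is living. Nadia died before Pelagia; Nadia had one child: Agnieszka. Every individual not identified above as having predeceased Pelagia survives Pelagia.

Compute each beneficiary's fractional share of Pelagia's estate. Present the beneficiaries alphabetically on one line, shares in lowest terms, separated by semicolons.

Agnieszka 1/4; Franciszka 1/4; Mieczyslaw 1/12; Stanislawa 1/12; Tadeusz 1/12; Waclaw 1/4

There is no surviving spouse, so the entire estate passes to Pelagia's descendants per stirpes.
The estate is divided into 4 equal shares of 1/4 among Zofia, Waclaw, Franciszka, Nadia.
Zofia predeceased; the 1/4 allotted to Zofia's branch passes to Zofia's issue by representation.
The 1/4 is divided into 3 equal shares of 1/12 among Mieczyslaw, Stanislawa, Tadeusz.
Mieczyslaw is living and takes 1/12.
Stanislawa is living and takes 1/12.
Tadeusz is living and takes 1/12.
Waclaw is living and takes 1/4.
Franciszka is living and takes 1/4.
Nadia predeceased; the 1/4 allotted to Nadia's branch passes to Nadia's issue by representation.
Agnieszka is the sole taker at this level and receives the full 1/4.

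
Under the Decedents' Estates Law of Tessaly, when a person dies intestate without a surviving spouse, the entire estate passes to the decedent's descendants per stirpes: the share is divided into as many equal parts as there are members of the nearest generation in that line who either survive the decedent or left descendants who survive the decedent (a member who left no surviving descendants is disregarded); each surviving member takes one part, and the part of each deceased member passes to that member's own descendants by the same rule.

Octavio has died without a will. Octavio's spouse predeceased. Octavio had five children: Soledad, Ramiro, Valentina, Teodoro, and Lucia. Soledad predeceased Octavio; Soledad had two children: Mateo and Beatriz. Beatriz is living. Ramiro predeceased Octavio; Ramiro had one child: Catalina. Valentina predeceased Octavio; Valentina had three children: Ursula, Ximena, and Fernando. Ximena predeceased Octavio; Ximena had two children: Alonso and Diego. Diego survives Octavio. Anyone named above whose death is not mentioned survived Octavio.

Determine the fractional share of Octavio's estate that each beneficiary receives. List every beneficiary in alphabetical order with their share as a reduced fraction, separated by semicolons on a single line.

Alonso 1/30; Beatriz 1/10; Catalina 1/5; Diego 1/30; Fernando 1/15; Lucia 1/5; Mateo 1/10; Teodoro 1/5; Ursula 1/15

There is no surviving spouse, so the entire estate passes to Octavio's descendants per stirpes.
The estate is divided into 5 equal shares of 1/5 among Soledad, Ramiro, Valentina, Teodoro, Lucia.
Soledad predeceased; the 1/5 allotted to Soledad's branch passes to Soledad's issue by representation.
The 1/5 is divided into 2 equal shares of 1/10 among Mateo, Beatriz.
Mateo is living and takes 1/10.
Beatriz is living and takes 1/10.
Ramiro predeceased; the 1/5 allotted to Ramiro's branch passes to Ramiro's issue by representation.
Catalina is the sole taker at this level and receives the full 1/5.
Valentina predeceased; the 1/5 allotted to Valentina's branch passes to Valentina's issue by representation.
The 1/5 is divided into 3 equal shares of 1/15 among Ursula, Ximena, Fernando.
Ursula is living and takes 1/15.
Ximena predeceased; the 1/15 allotted to Ximena's branch passes to Ximena's issue by representation.
The 1/15 is divided into 2 equal shares of 1/30 among Alonso, Diego.
Alonso is living and takes 1/30.
Diego is living and takes 1/30.
Fernando is living and takes 1/15.
Teodoro is living and takes 1/5.
Lucia is living and takes 1/5.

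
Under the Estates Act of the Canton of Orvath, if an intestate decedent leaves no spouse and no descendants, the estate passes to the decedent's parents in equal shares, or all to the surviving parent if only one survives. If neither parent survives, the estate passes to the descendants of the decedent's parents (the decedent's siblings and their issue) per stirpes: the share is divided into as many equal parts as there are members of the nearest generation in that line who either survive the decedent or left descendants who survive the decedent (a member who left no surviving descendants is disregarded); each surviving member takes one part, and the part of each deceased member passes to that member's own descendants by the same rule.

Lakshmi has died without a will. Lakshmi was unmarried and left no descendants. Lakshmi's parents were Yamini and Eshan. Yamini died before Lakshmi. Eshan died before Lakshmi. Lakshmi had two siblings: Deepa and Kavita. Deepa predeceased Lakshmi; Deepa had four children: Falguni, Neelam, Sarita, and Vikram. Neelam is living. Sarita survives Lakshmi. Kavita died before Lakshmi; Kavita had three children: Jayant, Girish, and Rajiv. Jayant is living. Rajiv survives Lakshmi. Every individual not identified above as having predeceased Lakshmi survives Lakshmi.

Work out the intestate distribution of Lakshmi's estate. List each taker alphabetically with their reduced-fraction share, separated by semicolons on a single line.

Neither parent survives and there are no descendants, so the estate passes to Lakshmi's siblings and their issue per stirpes.
The estate is divided into 2 equal shares of 1/2 among Deepa, Kavita.
Deepa predeceased; the 1/2 allotted to Deepa's branch passes to Deepa's issue by representation.
The 1/2 is divided into 4 equal shares of 1/8 among Falguni, Neelam, Sarita, Vikram.
Falguni is living and takes 1/8.
Neelam is living and takes 1/8.
Sarita is living and takes 1/8.
Vikram is living and takes 1/8.
Kavita predeceased; the 1/2 allotted to Kavita's branch passes to Kavita's issue by representation.
The 1/2 is divided into 3 equal shares of 1/6 among Jayant, Girish, Rajiv.
Jayant is living and takes 1/6.
Girish is living and takes 1/6.
Rajiv is living and takes 1/6.

Falguni 1/8; Girish 1/6; Jayant 1/6; Neelam 1/8; Rajiv 1/6; Sarita 1/8; Vikram 1/8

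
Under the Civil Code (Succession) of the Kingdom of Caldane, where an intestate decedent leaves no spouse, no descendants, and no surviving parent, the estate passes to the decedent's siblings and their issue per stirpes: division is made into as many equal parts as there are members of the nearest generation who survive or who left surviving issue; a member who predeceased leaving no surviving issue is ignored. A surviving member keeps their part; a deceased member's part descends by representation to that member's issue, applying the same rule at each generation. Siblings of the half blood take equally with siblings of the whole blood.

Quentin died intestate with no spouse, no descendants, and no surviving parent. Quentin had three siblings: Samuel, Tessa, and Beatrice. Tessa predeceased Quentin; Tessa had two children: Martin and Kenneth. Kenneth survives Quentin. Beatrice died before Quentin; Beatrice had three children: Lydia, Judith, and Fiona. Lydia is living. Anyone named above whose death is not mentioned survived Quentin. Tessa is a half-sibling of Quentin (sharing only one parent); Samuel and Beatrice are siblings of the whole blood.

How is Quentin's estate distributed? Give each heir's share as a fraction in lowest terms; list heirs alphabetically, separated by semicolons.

No spouse, descendants, or parent survives, so the estate passes to Quentin's siblings per stirpes.
Half-blood and whole-blood siblings take equally under the stated rule.
The estate is divided into 3 equal shares of 1/3 among Samuel, Tessa, Beatrice.
Samuel is living and takes 1/3.
Tessa predeceased; the 1/3 allotted to Tessa's branch passes to Tessa's issue by representation.
The 1/3 is divided into 2 equal shares of 1/6 among Martin, Kenneth.
Martin is living and takes 1/6.
Kenneth is living and takes 1/6.
Beatrice predeceased; the 1/3 allotted to Beatrice's branch passes to Beatrice's issue by representation.
The 1/3 is divided into 3 equal shares of 1/9 among Lydia, Judith, Fiona.
Lydia is living and takes 1/9.
Judith is living and takes 1/9.
Fiona is living and takes 1/9.

Fiona 1/9; Judith 1/9; Kenneth 1/6; Lydia 1/9; Martin 1/6; Samuel 1/3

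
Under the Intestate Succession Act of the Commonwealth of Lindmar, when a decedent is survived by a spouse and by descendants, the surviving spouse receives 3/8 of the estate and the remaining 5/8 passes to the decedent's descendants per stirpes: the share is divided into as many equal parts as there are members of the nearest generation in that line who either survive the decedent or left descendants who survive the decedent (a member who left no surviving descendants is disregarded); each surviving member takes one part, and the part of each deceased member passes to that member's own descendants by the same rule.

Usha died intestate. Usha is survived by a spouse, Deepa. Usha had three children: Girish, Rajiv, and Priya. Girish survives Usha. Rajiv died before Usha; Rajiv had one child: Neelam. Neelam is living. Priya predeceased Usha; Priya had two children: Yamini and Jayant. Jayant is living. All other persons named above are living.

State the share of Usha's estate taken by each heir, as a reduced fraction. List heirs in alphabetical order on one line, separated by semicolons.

Deepa, as surviving spouse, takes 3/8.
The remaining 5/8 passes to Usha's descendants per stirpes.
The 5/8 is divided into 3 equal shares of 5/24 among Girish, Rajiv, Priya.
Girish is living and takes 5/24.
Rajiv predeceased; the 5/24 allotted to Rajiv's branch passes to Rajiv's issue by representation.
Neelam is the sole taker at this level and receives the full 5/24.
Priya predeceased; the 5/24 allotted to Priya's branch passes to Priya's issue by representation.
The 5/24 is divided into 2 equal shares of 5/48 among Yamini, Jayant.
Yamini is living and takes 5/48.
Jayant is living and takes 5/48.

Deepa 3/8; Girish 5/24; Jayant 5/48; Neelam 5/24; Yamini 5/48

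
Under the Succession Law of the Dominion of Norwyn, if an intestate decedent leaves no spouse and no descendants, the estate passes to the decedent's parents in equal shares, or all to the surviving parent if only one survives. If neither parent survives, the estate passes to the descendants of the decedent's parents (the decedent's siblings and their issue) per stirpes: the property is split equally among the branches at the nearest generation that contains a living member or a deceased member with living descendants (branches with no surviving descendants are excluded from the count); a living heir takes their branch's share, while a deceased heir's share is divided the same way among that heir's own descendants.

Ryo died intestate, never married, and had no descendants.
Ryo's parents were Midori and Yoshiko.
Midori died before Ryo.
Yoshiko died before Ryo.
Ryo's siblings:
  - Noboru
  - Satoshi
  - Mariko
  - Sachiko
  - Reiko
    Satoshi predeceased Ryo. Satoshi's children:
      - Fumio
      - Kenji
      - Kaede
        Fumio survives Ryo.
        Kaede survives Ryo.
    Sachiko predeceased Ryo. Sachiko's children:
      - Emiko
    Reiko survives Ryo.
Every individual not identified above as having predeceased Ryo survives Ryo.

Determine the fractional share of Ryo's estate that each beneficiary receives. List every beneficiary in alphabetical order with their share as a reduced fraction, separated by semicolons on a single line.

Emiko 1/5; Fumio 1/15; Kaede 1/15; Kenji 1/15; Mariko 1/5; Noboru 1/5; Reiko 1/5

Neither parent survives and there are no descendants, so the estate passes to Ryo's siblings and their issue per stirpes.
The estate is divided into 5 equal shares of 1/5 among Noboru, Satoshi, Mariko, Sachiko, Reiko.
Noboru is living and takes 1/5.
Satoshi predeceased; the 1/5 allotted to Satoshi's branch passes to Satoshi's issue by representation.
The 1/5 is divided into 3 equal shares of 1/15 among Fumio, Kenji, Kaede.
Fumio is living and takes 1/15.
Kenji is living and takes 1/15.
Kaede is living and takes 1/15.
Mariko is living and takes 1/5.
Sachiko predeceased; the 1/5 allotted to Sachiko's branch passes to Sachiko's issue by representation.
Emiko is the sole taker at this level and receives the full 1/5.
Reiko is living and takes 1/5.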